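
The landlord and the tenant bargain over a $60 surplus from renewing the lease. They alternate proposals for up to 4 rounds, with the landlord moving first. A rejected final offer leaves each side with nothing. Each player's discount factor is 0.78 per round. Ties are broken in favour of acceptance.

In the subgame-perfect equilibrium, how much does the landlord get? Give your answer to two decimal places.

21.23

Solve by backward induction from round 4.
Round 4 (the tenant proposes): the landlord will accept anything ≥ 0, so the tenant offers 0 and keeps 60.
Round 3 (the landlord proposes): the tenant can get 60 next round, worth 0.78 × 60 = 46.8 now; the landlord offers that and keeps 13.2.
Round 2 (the tenant proposes): the landlord can get 13.2 next round, worth 0.78 × 13.2 = 10.296 now. The tenant offers 10.296 and keeps 60 − 10.296 = 49.704.
Round 1 (the landlord proposes): the tenant can get 49.704 next round, worth 0.78 × 49.704 = 38.76912 now, so the landlord offers 38.76912, keeping 21.23088.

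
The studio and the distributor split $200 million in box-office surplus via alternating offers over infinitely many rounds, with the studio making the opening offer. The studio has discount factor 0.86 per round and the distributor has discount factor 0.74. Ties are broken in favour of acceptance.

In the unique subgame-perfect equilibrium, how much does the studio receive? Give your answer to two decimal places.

When the studio proposes, the distributor accepts any offer worth at least 0.74 times what the distributor would get by proposing next round; and vice versa.
This gives x = 200 − 0.74y and y = 200 − 0.86x, where x and y are each side's share when it proposes.
Hence (1 − 0.74·0.86)x = 200(1 − 0.74), i.e. 0.3636·x = 52.
x ≈ 143.0143; the distributor's share is 200 − x ≈ 56.9857.

143.01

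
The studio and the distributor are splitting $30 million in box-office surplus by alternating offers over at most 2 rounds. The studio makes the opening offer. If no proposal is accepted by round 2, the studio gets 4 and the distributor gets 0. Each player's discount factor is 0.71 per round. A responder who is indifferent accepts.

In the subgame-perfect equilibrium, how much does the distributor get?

18.46

Solve by backward induction from round 2.
Round 2 (the distributor proposes): the studio gets 4 if talks fail, so the distributor offers 4 and keeps 26.
Round 1 (the studio proposes): the distributor can get 26 next round, worth 0.71 × 26 = 18.46 now, so the studio offers 18.46, keeping 11.54.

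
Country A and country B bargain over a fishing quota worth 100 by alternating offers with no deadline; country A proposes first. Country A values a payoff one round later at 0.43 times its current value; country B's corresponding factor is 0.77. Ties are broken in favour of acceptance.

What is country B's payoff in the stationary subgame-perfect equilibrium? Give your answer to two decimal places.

In a stationary SPE each proposer offers the other exactly their discounted continuation value.
If country A keeps x when proposing and country B keeps y when proposing, then x = 100 − 0.77y and y = 100 − 0.43x.
Solving: x = 100(1 − 0.77) / (1 − 0.43·0.77) = 23 / 0.6689 ≈ 34.3848.
Country B gets 100 − 34.3848 ≈ 65.6152.

65.62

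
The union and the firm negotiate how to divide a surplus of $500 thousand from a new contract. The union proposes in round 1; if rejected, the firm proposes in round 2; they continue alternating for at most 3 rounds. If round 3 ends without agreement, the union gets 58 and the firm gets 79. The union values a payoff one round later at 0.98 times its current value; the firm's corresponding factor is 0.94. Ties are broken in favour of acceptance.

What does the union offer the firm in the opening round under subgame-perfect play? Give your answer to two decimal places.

Round 3 (the union proposes): the firm gets 79 if talks fail, so the union offers 79 and keeps 421.
Round 2 (the firm proposes): the union can get 421 next round, worth 0.98 × 421 = 412.58 now; the firm offers that and keeps 87.42.
Round 1 (the union proposes): the firm can get 87.42 next round, worth 0.94 × 87.42 = 82.1748 now, so the union offers 82.1748, keeping 417.8252.

82.17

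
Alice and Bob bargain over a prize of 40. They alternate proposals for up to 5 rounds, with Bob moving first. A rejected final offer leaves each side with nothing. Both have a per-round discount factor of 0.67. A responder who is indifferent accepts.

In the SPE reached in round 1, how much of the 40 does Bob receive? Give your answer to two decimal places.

Work backward from the last round.
Round 5 (Bob proposes): Alice will accept anything ≥ 0, so Bob offers 0 and keeps 40.
Round 4 (Alice proposes): Bob can get 40 next round, worth 0.67 × 40 = 26.8 now, so Alice offers 26.8, keeping 13.2.
Round 3 (Bob proposes): Alice can get 13.2 next round, worth 0.67 × 13.2 = 8.844 now, so Bob offers 8.844, keeping 31.156.
Round 2 (Alice proposes): Bob can get 31.156 next round, worth 0.67 × 31.156 = 20.87452 now; Alice offers that and keeps 19.12548.
Round 1 (Bob proposes): Alice can get 19.12548 next round, worth 0.67 × 19.12548 = 12.8140716 now, so Bob offers 12.8140716, keeping 27.1859284.

27.19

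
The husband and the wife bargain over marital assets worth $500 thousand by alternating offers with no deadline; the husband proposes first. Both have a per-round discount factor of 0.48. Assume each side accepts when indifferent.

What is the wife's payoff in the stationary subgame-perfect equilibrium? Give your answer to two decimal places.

Let x be the husband's share when the husband proposes and y be the wife's share when the wife proposes.
The wife accepts iff offered ≥ 0.48·y, so x = 500 − 0.48y. Symmetrically y = 500 − 0.48x.
Substituting: x = 500 − 0.48(500 − 0.48x), giving x(1 − 0.48·0.48) = 500(1 − 0.48).
So x = 500 × 0.52 / 0.7696 ≈ 337.8378, and the wife receives 500 − x ≈ 162.1622.

162.16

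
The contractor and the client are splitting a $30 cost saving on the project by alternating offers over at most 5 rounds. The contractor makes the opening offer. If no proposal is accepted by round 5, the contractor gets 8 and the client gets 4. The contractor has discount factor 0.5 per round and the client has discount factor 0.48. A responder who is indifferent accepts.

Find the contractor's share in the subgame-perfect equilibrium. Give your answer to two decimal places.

Round 5 (the contractor proposes): the client gets 4 if talks fail, so the contractor offers 4 and keeps 26.
Round 4 (the client proposes): the contractor can get 26 next round, worth 0.5 × 26 = 13 now. The client offers 13 and keeps 30 − 13 = 17.
Round 3 (the contractor proposes): the client can get 17 next round, worth 0.48 × 17 = 8.16 now; the contractor offers that and keeps 21.84.
Round 2 (the client proposes): the contractor can get 21.84 next round, worth 0.5 × 21.84 = 10.92 now, so the client offers 10.92, keeping 19.08.
Round 1 (the contractor proposes): the client can get 19.08 next round, worth 0.48 × 19.08 = 9.1584 now, so the contractor offers 9.1584, keeping 20.8416.

20.84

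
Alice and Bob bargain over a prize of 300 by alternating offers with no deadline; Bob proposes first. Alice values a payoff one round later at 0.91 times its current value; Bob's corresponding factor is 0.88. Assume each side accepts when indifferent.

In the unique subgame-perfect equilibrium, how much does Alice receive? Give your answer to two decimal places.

Let x be Bob's share when Bob proposes and y be Alice's share when Alice proposes.
Alice accepts iff offered ≥ 0.91·y, so x = 300 − 0.91y. Symmetrically y = 300 − 0.88x.
Substituting: x = 300 − 0.91(300 − 0.88x), giving x(1 − 0.88·0.91) = 300(1 − 0.91).
So x = 300 × 0.09 / 0.1992 ≈ 135.5422, and Alice receives 300 − x ≈ 164.4578.

164.46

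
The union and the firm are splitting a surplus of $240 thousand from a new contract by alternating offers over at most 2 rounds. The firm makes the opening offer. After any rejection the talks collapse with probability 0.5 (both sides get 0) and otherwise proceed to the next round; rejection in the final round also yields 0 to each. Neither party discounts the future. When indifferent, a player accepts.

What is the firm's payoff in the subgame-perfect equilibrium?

120

Round 2 (the union proposes): rejection yields 0 for the firm; the union offers 0 and keeps 240.
Round 1 (the firm proposes): rejecting gives the union an expected 0.5 × 240 = 120, so the firm offers 120, keeping 120.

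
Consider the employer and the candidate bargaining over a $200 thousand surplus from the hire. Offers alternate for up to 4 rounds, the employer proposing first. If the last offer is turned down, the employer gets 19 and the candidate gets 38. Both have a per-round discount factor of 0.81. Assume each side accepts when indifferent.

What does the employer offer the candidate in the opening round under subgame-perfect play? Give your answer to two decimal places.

Round 4 (the candidate proposes): the employer gets 19 if talks fail, so the candidate offers 19 and keeps 181.
Round 3 (the employer proposes): the candidate can get 181 next round, worth 0.81 × 181 = 146.61 now. The employer offers 146.61 and keeps 200 − 146.61 = 53.39.
Round 2 (the candidate proposes): the employer can get 53.39 next round, worth 0.81 × 53.39 = 43.2459 now; the candidate offers that and keeps 156.7541.
Round 1 (the employer proposes): the candidate can get 156.7541 next round, worth 0.81 × 156.7541 = 126.970821 now. The employer offers 126.970821 and keeps 200 − 126.970821 = 73.029179.

126.97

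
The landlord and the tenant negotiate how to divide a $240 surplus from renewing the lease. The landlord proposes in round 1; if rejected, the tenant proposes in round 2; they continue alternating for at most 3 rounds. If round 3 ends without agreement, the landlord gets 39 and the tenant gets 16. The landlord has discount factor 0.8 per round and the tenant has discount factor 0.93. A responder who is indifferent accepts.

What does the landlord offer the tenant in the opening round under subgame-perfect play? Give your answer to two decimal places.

Work backward from the last round.
Round 3 (the landlord proposes): the tenant gets 16 if talks fail, so the landlord offers 16 and keeps 224.
Round 2 (the tenant proposes): the landlord can get 224 next round, worth 0.8 × 224 = 179.2 now; the tenant offers that and keeps 60.8.
Round 1 (the landlord proposes): the tenant can get 60.8 next round, worth 0.93 × 60.8 = 56.544 now, so the landlord offers 56.544, keeping 183.456.

56.54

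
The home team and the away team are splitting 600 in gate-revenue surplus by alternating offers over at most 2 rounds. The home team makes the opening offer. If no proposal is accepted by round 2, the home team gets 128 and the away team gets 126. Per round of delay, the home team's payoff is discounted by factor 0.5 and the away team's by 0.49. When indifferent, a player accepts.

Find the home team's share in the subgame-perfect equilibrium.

368.72

Solve by backward induction from round 2.
Round 2 (the away team proposes): the home team gets 128 if talks fail, so the away team offers 128 and keeps 472.
Round 1 (the home team proposes): the away team can get 472 next round, worth 0.49 × 472 = 231.28 now, so the home team offers 231.28, keeping 368.72.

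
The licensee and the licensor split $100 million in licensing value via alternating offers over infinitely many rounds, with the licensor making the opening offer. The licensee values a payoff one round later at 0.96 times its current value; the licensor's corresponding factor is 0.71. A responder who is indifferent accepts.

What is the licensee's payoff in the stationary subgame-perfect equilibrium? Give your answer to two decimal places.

When the licensor proposes, the licensee accepts any offer worth at least 0.96 times what the licensee would get by proposing next round; and vice versa.
This gives x = 100 − 0.96y and y = 100 − 0.71x, where x and y are each side's share when it proposes.
Hence (1 − 0.96·0.71)x = 100(1 − 0.96), i.e. 0.3184·x = 4.
x ≈ 12.5628; the licensee's share is 100 − x ≈ 87.4372.

87.44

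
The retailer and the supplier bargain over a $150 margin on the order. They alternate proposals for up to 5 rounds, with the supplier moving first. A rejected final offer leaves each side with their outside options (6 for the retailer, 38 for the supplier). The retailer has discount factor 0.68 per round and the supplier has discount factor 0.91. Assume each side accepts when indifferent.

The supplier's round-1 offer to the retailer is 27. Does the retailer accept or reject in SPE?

Accept

Work out the retailer's continuation value if the offer is rejected.
Round 5 (the supplier proposes): the retailer gets 6 if talks fail, so the supplier offers 6 and keeps 144.
Round 4 (the retailer proposes): the supplier can get 144 next round, worth 0.91 × 144 = 131.04 now; the retailer offers that and keeps 18.96.
Round 3 (the supplier proposes): the retailer can get 18.96 next round, worth 0.68 × 18.96 = 12.8928 now. The supplier offers 12.8928 and keeps 150 − 12.8928 = 137.1072.
Round 2 (the retailer proposes): the supplier can get 137.1072 next round, worth 0.91 × 137.1072 = 124.767552 now; the retailer offers that and keeps 25.232448.
So by rejecting in round 1, the retailer gets 25.232448 next round, worth 0.68 × 25.232448 = 17.15806464 now.
Offer 27 ≥ 17.15806464, so the retailer accepts.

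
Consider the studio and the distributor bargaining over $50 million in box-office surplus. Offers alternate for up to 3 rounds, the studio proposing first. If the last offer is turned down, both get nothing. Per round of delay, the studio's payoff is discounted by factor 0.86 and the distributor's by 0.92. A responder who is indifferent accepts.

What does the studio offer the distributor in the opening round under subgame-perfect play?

6.44

Work backward from the last round.
Round 3 (the studio proposes): the distributor will accept anything ≥ 0, so the studio offers 0 and keeps 50.
Round 2 (the distributor proposes): the studio can get 50 next round, worth 0.86 × 50 = 43 now; the distributor offers that and keeps 7.
Round 1 (the studio proposes): the distributor can get 7 next round, worth 0.92 × 7 = 6.44 now. The studio offers 6.44 and keeps 50 − 6.44 = 43.56.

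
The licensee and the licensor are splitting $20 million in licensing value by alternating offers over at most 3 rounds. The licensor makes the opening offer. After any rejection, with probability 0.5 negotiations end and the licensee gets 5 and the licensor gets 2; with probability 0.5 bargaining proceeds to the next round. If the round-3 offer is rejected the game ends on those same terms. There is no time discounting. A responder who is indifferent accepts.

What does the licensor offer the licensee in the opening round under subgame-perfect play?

8.25

By backward induction:
Round 3 (the licensor proposes): the licensee gets 5 if talks fail, so the licensor offers 5 and keeps 15.
Round 2 (the licensee proposes): rejecting gives the licensor an expected 0.5 × 15 + 0.5 × 2 = 8.5, so the licensee offers 8.5, keeping 11.5.
Round 1 (the licensor proposes): rejecting gives the licensee an expected 0.5 × 11.5 + 0.5 × 5 = 8.25. The licensor offers 8.25 and keeps 20 − 8.25 = 11.75.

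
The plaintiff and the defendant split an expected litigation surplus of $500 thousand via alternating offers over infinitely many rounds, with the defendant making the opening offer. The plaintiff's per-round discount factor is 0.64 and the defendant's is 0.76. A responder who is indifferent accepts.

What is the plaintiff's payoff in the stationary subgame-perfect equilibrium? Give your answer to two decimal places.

149.53

In a stationary SPE each proposer offers the other exactly their discounted continuation value.
If the defendant keeps x when proposing and the plaintiff keeps y when proposing, then x = 500 − 0.64y and y = 500 − 0.76x.
Solving: x = 500(1 − 0.64) / (1 − 0.76·0.64) = 180 / 0.5136 ≈ 350.4673.
The plaintiff gets 500 − 350.4673 ≈ 149.5327.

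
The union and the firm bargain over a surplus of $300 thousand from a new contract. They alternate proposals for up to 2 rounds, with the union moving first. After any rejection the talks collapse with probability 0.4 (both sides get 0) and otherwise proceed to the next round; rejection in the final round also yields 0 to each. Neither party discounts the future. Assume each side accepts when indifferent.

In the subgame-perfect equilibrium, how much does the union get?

Round 2 (the firm proposes): the union will accept anything ≥ 0, so the firm offers 0 and keeps 300.
Round 1 (the union proposes): rejecting gives the firm an expected 0.6 × 300 = 180; the union offers that and keeps 120.

120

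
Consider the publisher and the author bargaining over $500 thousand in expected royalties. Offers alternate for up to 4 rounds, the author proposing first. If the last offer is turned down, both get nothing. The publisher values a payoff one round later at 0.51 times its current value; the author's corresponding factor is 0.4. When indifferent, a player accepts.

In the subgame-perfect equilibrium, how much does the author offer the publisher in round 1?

Solve by backward induction from round 4.
Round 4 (the publisher proposes): rejection yields 0 for the author; the publisher offers 0 and keeps 500.
Round 3 (the author proposes): the publisher can get 500 next round, worth 0.51 × 500 = 255 now, so the author offers 255, keeping 245.
Round 2 (the publisher proposes): the author can get 245 next round, worth 0.4 × 245 = 98 now, so the publisher offers 98, keeping 402.
Round 1 (the author proposes): the publisher can get 402 next round, worth 0.51 × 402 = 205.02 now, so the author offers 205.02, keeping 294.98.

205.02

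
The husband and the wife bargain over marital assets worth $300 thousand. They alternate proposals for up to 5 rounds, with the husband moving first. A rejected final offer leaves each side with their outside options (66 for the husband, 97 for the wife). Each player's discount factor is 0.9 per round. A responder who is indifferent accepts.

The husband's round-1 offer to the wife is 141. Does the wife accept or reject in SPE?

Round 5 (the husband proposes): the wife gets 97 if talks fail, so the husband offers 97 and keeps 203.
Round 4 (the wife proposes): the husband can get 203 next round, worth 0.9 × 203 = 182.7 now; the wife offers that and keeps 117.3.
Round 3 (the husband proposes): the wife can get 117.3 next round, worth 0.9 × 117.3 = 105.57 now, so the husband offers 105.57, keeping 194.43.
Round 2 (the wife proposes): the husband can get 194.43 next round, worth 0.9 × 194.43 = 174.987 now, so the wife offers 174.987, keeping 125.013.
So by rejecting in round 1, the wife gets 125.013 next round, worth 0.9 × 125.013 = 112.5117 now.
Offer 141 ≥ 112.5117, so the wife accepts.

Accept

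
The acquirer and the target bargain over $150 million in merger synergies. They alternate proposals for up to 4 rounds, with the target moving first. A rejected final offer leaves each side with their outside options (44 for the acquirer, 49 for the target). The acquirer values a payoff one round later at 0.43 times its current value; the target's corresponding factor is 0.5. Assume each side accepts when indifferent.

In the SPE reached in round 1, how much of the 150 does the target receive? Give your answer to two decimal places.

Round 4 (the acquirer proposes): the target gets 49 if talks fail, so the acquirer offers 49 and keeps 101.
Round 3 (the target proposes): the acquirer can get 101 next round, worth 0.43 × 101 = 43.43 now, so the target offers 43.43, keeping 106.57.
Round 2 (the acquirer proposes): the target can get 106.57 next round, worth 0.5 × 106.57 = 53.285 now; the acquirer offers that and keeps 96.715.
Round 1 (the target proposes): the acquirer can get 96.715 next round, worth 0.43 × 96.715 = 41.58745 now; the target offers that and keeps 108.41255.

108.41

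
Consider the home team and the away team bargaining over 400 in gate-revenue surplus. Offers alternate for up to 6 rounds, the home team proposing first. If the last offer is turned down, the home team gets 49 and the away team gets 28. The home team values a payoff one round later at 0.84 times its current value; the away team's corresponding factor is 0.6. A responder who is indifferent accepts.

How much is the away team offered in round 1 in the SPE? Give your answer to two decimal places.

111.25

Round 6 (the away team proposes): the home team gets 49 if talks fail, so the away team offers 49 and keeps 351.
Round 5 (the home team proposes): the away team can get 351 next round, worth 0.6 × 351 = 210.6 now; the home team offers that and keeps 189.4.
Round 4 (the away team proposes): the home team can get 189.4 next round, worth 0.84 × 189.4 = 159.096 now, so the away team offers 159.096, keeping 240.904.
Round 3 (the home team proposes): the away team can get 240.904 next round, worth 0.6 × 240.904 = 144.5424 now. The home team offers 144.5424 and keeps 400 − 144.5424 = 255.4576.
Round 2 (the away team proposes): the home team can get 255.4576 next round, worth 0.84 × 255.4576 = 214.584384 now; the away team offers that and keeps 185.415616.
Round 1 (the home team proposes): the away team can get 185.415616 next round, worth 0.6 × 185.415616 = 111.2493696 now, so the home team offers 111.2493696, keeping 288.7506304.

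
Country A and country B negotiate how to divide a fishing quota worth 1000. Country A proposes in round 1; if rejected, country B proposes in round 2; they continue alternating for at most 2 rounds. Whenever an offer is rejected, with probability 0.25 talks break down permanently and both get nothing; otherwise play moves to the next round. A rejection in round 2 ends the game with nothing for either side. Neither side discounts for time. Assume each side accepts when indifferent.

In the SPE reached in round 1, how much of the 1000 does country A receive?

250

Round 2 (country B proposes): country A will accept anything ≥ 0, so country B offers 0 and keeps 1000.
Round 1 (country A proposes): rejecting gives country B an expected 0.75 × 1000 = 750, so country A offers 750, keeping 250.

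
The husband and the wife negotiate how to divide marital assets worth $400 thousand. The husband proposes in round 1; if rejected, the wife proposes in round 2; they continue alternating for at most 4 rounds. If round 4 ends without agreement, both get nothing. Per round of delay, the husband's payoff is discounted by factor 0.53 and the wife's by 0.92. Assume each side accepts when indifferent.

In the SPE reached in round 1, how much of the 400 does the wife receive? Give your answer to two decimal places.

Work backward from the last round.
Round 4 (the wife proposes): the husband will accept anything ≥ 0, so the wife offers 0 and keeps 400.
Round 3 (the husband proposes): the wife can get 400 next round, worth 0.92 × 400 = 368 now. The husband offers 368 and keeps 400 − 368 = 32.
Round 2 (the wife proposes): the husband can get 32 next round, worth 0.53 × 32 = 16.96 now; the wife offers that and keeps 383.04.
Round 1 (the husband proposes): the wife can get 383.04 next round, worth 0.92 × 383.04 = 352.3968 now; the husband offers that and keeps 47.6032.

352.40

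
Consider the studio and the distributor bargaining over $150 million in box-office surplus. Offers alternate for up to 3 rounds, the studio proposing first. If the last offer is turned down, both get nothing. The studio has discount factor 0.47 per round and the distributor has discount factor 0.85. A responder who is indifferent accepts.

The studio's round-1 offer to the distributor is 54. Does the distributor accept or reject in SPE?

Work out the distributor's continuation value if the offer is rejected.
Round 3 (the studio proposes): the distributor will accept anything ≥ 0, so the studio offers 0 and keeps 150.
Round 2 (the distributor proposes): the studio can get 150 next round, worth 0.47 × 150 = 70.5 now; the distributor offers that and keeps 79.5.
So by rejecting in round 1, the distributor gets 79.5 next round, worth 0.85 × 79.5 = 67.575 now.
Offer 54 < 67.575, so the distributor rejects.

Reject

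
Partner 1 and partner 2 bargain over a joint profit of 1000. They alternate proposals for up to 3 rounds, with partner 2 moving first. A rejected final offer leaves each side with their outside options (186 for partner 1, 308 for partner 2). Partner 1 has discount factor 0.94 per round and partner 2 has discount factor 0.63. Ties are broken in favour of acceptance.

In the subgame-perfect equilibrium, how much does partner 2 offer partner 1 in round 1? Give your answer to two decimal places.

Round 3 (partner 2 proposes): partner 1 gets 186 if talks fail, so partner 2 offers 186 and keeps 814.
Round 2 (partner 1 proposes): partner 2 can get 814 next round, worth 0.63 × 814 = 512.82 now; partner 1 offers that and keeps 487.18.
Round 1 (partner 2 proposes): partner 1 can get 487.18 next round, worth 0.94 × 487.18 = 457.9492 now. Partner 2 offers 457.9492 and keeps 1000 − 457.9492 = 542.0508.

457.95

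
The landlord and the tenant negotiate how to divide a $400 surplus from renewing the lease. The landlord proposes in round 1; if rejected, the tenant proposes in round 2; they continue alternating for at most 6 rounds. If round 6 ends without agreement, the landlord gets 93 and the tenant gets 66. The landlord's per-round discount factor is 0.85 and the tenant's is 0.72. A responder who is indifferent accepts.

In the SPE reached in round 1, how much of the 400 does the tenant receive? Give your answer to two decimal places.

By backward induction:
Round 6 (the tenant proposes): the landlord gets 93 if talks fail, so the tenant offers 93 and keeps 307.
Round 5 (the landlord proposes): the tenant can get 307 next round, worth 0.72 × 307 = 221.04 now. The landlord offers 221.04 and keeps 400 − 221.04 = 178.96.
Round 4 (the tenant proposes): the landlord can get 178.96 next round, worth 0.85 × 178.96 = 152.116 now. The tenant offers 152.116 and keeps 400 − 152.116 = 247.884.
Round 3 (the landlord proposes): the tenant can get 247.884 next round, worth 0.72 × 247.884 = 178.47648 now; the landlord offers that and keeps 221.52352.
Round 2 (the tenant proposes): the landlord can get 221.52352 next round, worth 0.85 × 221.52352 = 188.294992 now; the tenant offers that and keeps 211.705008.
Round 1 (the landlord proposes): the tenant can get 211.705008 next round, worth 0.72 × 211.705008 = 152.42760576 now, so the landlord offers 152.42760576, keeping 247.57239424.

152.43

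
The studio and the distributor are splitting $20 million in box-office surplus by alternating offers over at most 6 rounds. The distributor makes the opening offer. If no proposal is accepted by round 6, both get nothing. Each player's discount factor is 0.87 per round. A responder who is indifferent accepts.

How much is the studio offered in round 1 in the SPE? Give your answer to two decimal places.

13.94

Round 6 (the studio proposes): rejection yields 0 for the distributor; the studio offers 0 and keeps 20.
Round 5 (the distributor proposes): the studio can get 20 next round, worth 0.87 × 20 = 17.4 now; the distributor offers that and keeps 2.6.
Round 4 (the studio proposes): the distributor can get 2.6 next round, worth 0.87 × 2.6 = 2.262 now; the studio offers that and keeps 17.738.
Round 3 (the distributor proposes): the studio can get 17.738 next round, worth 0.87 × 17.738 = 15.43206 now. The distributor offers 15.43206 and keeps 20 − 15.43206 = 4.56794.
Round 2 (the studio proposes): the distributor can get 4.56794 next round, worth 0.87 × 4.56794 = 3.9741078 now, so the studio offers 3.9741078, keeping 16.0258922.
Round 1 (the distributor proposes): the studio can get 16.0258922 next round, worth 0.87 × 16.0258922 = 13.942526214 now. The distributor offers 13.942526214 and keeps 20 − 13.942526214 = 6.057473786.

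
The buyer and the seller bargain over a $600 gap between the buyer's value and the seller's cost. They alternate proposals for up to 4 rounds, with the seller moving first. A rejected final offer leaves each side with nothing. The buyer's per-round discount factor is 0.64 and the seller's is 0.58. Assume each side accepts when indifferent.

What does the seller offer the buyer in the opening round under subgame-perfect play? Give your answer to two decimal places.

303.82

By backward induction:
Round 4 (the buyer proposes): rejection yields 0 for the seller; the buyer offers 0 and keeps 600.
Round 3 (the seller proposes): the buyer can get 600 next round, worth 0.64 × 600 = 384 now; the seller offers that and keeps 216.
Round 2 (the buyer proposes): the seller can get 216 next round, worth 0.58 × 216 = 125.28 now; the buyer offers that and keeps 474.72.
Round 1 (the seller proposes): the buyer can get 474.72 next round, worth 0.64 × 474.72 = 303.8208 now; the seller offers that and keeps 296.1792.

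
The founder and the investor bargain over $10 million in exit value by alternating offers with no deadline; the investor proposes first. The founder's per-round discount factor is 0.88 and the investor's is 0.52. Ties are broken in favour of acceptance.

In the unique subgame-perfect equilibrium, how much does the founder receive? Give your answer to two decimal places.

Let x be the investor's share when the investor proposes and y be the founder's share when the founder proposes.
The founder accepts iff offered ≥ 0.88·y, so x = 10 − 0.88y. Symmetrically y = 10 − 0.52x.
Substituting: x = 10 − 0.88(10 − 0.52x), giving x(1 − 0.52·0.88) = 10(1 − 0.88).
So x = 10 × 0.12 / 0.5424 ≈ 2.2124, and the founder receives 10 − x ≈ 7.7876.

7.79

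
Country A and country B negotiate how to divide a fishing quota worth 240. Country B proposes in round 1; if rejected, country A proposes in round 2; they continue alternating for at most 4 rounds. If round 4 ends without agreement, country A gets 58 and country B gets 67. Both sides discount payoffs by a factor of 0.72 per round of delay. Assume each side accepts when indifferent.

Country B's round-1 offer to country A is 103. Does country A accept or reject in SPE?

Round 4 (country A proposes): country B gets 67 if talks fail, so country A offers 67 and keeps 173.
Round 3 (country B proposes): country A can get 173 next round, worth 0.72 × 173 = 124.56 now, so country B offers 124.56, keeping 115.44.
Round 2 (country A proposes): country B can get 115.44 next round, worth 0.72 × 115.44 = 83.1168 now, so country A offers 83.1168, keeping 156.8832.
So by rejecting in round 1, country A gets 156.8832 next round, worth 0.72 × 156.8832 = 112.955904 now.
Offer 103 < 112.955904, so country A rejects.

Reject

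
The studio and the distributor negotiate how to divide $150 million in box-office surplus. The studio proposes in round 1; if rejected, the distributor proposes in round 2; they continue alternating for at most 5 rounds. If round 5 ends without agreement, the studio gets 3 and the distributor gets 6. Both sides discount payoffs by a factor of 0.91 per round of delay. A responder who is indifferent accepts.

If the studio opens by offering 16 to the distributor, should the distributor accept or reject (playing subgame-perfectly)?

Reject

Work out the distributor's continuation value if the offer is rejected.
Round 5 (the studio proposes): the distributor gets 6 if talks fail, so the studio offers 6 and keeps 144.
Round 4 (the distributor proposes): the studio can get 144 next round, worth 0.91 × 144 = 131.04 now, so the distributor offers 131.04, keeping 18.96.
Round 3 (the studio proposes): the distributor can get 18.96 next round, worth 0.91 × 18.96 = 17.2536 now; the studio offers that and keeps 132.7464.
Round 2 (the distributor proposes): the studio can get 132.7464 next round, worth 0.91 × 132.7464 = 120.799224 now; the distributor offers that and keeps 29.200776.
So by rejecting in round 1, the distributor gets 29.200776 next round, worth 0.91 × 29.200776 = 26.57270616 now.
Offer 16 < 26.57270616, so the distributor rejects.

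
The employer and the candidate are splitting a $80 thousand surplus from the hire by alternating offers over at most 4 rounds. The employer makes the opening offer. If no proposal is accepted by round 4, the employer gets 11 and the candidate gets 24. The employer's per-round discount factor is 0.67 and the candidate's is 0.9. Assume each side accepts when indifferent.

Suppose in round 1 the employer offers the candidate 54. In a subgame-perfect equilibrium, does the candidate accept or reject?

Round 4 (the candidate proposes): the employer gets 11 if talks fail, so the candidate offers 11 and keeps 69.
Round 3 (the employer proposes): the candidate can get 69 next round, worth 0.9 × 69 = 62.1 now. The employer offers 62.1 and keeps 80 − 62.1 = 17.9.
Round 2 (the candidate proposes): the employer can get 17.9 next round, worth 0.67 × 17.9 = 11.993 now. The candidate offers 11.993 and keeps 80 − 11.993 = 68.007.
So by rejecting in round 1, the candidate gets 68.007 next round, worth 0.9 × 68.007 = 61.2063 now.
Offer 54 < 61.2063, so the candidate rejects.

Reject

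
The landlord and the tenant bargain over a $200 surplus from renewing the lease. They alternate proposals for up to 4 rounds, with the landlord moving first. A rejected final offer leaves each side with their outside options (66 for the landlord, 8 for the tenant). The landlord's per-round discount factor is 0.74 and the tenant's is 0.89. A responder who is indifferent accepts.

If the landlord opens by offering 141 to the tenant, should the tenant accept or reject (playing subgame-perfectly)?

Work out the tenant's continuation value if the offer is rejected.
Round 4 (the tenant proposes): the landlord gets 66 if talks fail, so the tenant offers 66 and keeps 134.
Round 3 (the landlord proposes): the tenant can get 134 next round, worth 0.89 × 134 = 119.26 now. The landlord offers 119.26 and keeps 200 − 119.26 = 80.74.
Round 2 (the tenant proposes): the landlord can get 80.74 next round, worth 0.74 × 80.74 = 59.7476 now. The tenant offers 59.7476 and keeps 200 − 59.7476 = 140.2524.
So by rejecting in round 1, the tenant gets 140.2524 next round, worth 0.89 × 140.2524 = 124.824636 now.
Offer 141 ≥ 124.824636, so the tenant accepts.

Accept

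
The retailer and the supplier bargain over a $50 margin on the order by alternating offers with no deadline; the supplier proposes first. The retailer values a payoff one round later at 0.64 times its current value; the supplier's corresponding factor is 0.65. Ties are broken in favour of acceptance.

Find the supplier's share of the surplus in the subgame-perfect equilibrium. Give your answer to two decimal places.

30.82

Let x be the supplier's share when the supplier proposes and y be the retailer's share when the retailer proposes.
The retailer accepts iff offered ≥ 0.64·y, so x = 50 − 0.64y. Symmetrically y = 50 − 0.65x.
Substituting: x = 50 − 0.64(50 − 0.65x), giving x(1 − 0.65·0.64) = 50(1 − 0.64).
So x = 50 × 0.36 / 0.584 ≈ 30.8219, and the retailer receives 50 − x ≈ 19.1781.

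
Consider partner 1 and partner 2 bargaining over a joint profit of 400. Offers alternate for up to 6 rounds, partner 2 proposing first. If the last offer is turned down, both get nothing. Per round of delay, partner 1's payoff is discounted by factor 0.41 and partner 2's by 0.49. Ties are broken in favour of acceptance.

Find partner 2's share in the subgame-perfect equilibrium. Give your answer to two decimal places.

Round 6 (partner 1 proposes): rejection yields 0 for partner 2; partner 1 offers 0 and keeps 400.
Round 5 (partner 2 proposes): partner 1 can get 400 next round, worth 0.41 × 400 = 164 now, so partner 2 offers 164, keeping 236.
Round 4 (partner 1 proposes): partner 2 can get 236 next round, worth 0.49 × 236 = 115.64 now. Partner 1 offers 115.64 and keeps 400 − 115.64 = 284.36.
Round 3 (partner 2 proposes): partner 1 can get 284.36 next round, worth 0.41 × 284.36 = 116.5876 now; partner 2 offers that and keeps 283.4124.
Round 2 (partner 1 proposes): partner 2 can get 283.4124 next round, worth 0.49 × 283.4124 = 138.872076 now, so partner 1 offers 138.872076, keeping 261.127924.
Round 1 (partner 2 proposes): partner 1 can get 261.127924 next round, worth 0.41 × 261.127924 = 107.06244884 now; partner 2 offers that and keeps 292.93755116.

292.94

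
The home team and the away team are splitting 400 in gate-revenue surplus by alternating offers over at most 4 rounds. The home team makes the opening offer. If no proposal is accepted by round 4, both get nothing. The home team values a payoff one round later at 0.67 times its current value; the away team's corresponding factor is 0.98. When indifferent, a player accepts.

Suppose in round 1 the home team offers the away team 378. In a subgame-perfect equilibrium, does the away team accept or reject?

Work out the away team's continuation value if the offer is rejected.
Round 4 (the away team proposes): rejection yields 0 for the home team; the away team offers 0 and keeps 400.
Round 3 (the home team proposes): the away team can get 400 next round, worth 0.98 × 400 = 392 now. The home team offers 392 and keeps 400 − 392 = 8.
Round 2 (the away team proposes): the home team can get 8 next round, worth 0.67 × 8 = 5.36 now, so the away team offers 5.36, keeping 394.64.
So by rejecting in round 1, the away team gets 394.64 next round, worth 0.98 × 394.64 = 386.7472 now.
Offer 378 < 386.7472, so the away team rejects.

Reject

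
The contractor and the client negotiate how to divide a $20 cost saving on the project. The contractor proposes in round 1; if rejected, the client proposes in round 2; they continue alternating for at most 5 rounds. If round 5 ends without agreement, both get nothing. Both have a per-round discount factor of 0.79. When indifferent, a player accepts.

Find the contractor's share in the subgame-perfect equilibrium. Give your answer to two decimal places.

14.61

Work backward from the last round.
Round 5 (the contractor proposes): rejection yields 0 for the client; the contractor offers 0 and keeps 20.
Round 4 (the client proposes): the contractor can get 20 next round, worth 0.79 × 20 = 15.8 now; the client offers that and keeps 4.2.
Round 3 (the contractor proposes): the client can get 4.2 next round, worth 0.79 × 4.2 = 3.318 now, so the contractor offers 3.318, keeping 16.682.
Round 2 (the client proposes): the contractor can get 16.682 next round, worth 0.79 × 16.682 = 13.17878 now. The client offers 13.17878 and keeps 20 − 13.17878 = 6.82122.
Round 1 (the contractor proposes): the client can get 6.82122 next round, worth 0.79 × 6.82122 = 5.3887638 now, so the contractor offers 5.3887638, keeping 14.6112362.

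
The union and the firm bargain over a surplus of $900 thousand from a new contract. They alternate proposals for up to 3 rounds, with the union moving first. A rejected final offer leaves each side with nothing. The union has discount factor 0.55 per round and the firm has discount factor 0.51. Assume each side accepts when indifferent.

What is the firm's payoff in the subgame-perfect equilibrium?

Round 3 (the union proposes): the firm will accept anything ≥ 0, so the union offers 0 and keeps 900.
Round 2 (the firm proposes): the union can get 900 next round, worth 0.55 × 900 = 495 now, so the firm offers 495, keeping 405.
Round 1 (the union proposes): the firm can get 405 next round, worth 0.51 × 405 = 206.55 now; the union offers that and keeps 693.45.

206.55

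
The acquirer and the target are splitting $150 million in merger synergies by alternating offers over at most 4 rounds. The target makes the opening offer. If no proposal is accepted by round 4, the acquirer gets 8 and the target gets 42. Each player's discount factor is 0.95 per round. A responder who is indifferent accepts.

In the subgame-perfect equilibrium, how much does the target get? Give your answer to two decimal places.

Work backward from the last round.
Round 4 (the acquirer proposes): the target gets 42 if talks fail, so the acquirer offers 42 and keeps 108.
Round 3 (the target proposes): the acquirer can get 108 next round, worth 0.95 × 108 = 102.6 now. The target offers 102.6 and keeps 150 − 102.6 = 47.4.
Round 2 (the acquirer proposes): the target can get 47.4 next round, worth 0.95 × 47.4 = 45.03 now, so the acquirer offers 45.03, keeping 104.97.
Round 1 (the target proposes): the acquirer can get 104.97 next round, worth 0.95 × 104.97 = 99.7215 now; the target offers that and keeps 50.2785.

50.28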